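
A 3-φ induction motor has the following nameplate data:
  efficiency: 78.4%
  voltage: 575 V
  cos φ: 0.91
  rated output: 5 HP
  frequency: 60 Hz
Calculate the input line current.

5.25 A

P_out = 5 × 746 = 3730 W
P_in = P_out / η = 3730 / 0.784 = 4758 W
I_L = P_in / (√3·V_L·cosφ) = 4758 / (1.732 × 575 × 0.91) = 5.25 A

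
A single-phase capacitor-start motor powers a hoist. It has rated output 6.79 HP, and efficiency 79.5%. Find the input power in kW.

6.37 kW

P_out = 6.79 × 746 = 5065 W
P_in = P_out/η = 5065/0.795 = 6371 W = 6.37 kW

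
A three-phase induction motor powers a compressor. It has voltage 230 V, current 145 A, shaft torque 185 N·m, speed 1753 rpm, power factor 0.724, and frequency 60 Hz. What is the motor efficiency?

81.2 %

ω = 2π × 1753/60 = 183.6 rad/s; P_out = τω = 185 × 183.6 = 33966 W
P_in = √3·V_L·I_L·cosφ = 1.732 × 230 × 145 × 0.724 = 41820 W
η = P_out / P_in = 33966 / 41820 = 0.812 = 81.2%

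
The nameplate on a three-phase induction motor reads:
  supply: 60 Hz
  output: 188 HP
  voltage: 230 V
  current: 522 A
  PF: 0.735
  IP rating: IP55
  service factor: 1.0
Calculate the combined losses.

P_in = √3·V·I·cosφ = 1.732×230×522×0.735 = 152839 W
P_out = 188×746 = 140248 W
Losses = P_in − P_out = 152839 − 140248 = 12591 W

12.6 kW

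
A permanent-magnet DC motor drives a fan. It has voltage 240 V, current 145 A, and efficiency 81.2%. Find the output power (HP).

37.9 HP

P_in = V·I = 240 × 145 = 34800 W
P_out = η·P_in = 0.812 × 34800 = 28258 W
= 28258/746 = 37.9 HP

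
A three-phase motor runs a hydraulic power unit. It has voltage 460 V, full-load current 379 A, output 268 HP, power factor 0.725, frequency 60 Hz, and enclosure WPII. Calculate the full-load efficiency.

91.3 %

P_out = 268 × 746 = 199928 W
P_in = √3·V_L·I_L·cosφ = 1.732 × 460 × 379 × 0.725 = 218919 W
η = P_out / P_in = 199928 / 218919 = 0.913 = 91.3%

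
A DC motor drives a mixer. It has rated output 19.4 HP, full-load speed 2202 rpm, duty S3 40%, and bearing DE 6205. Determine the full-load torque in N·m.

62.8 N·m

P_out = 19.4 × 746 = 14472 W
ω = 2π × 2202/60 = 230.6 rad/s
τ = P_out/ω = 14472/230.6 = 62.8 N·m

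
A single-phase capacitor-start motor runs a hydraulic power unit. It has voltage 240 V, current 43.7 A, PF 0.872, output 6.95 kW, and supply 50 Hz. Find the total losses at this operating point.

P_in = V·I·cosφ = 240×43.7×0.872 = 9146 W
P_out = 6950 W
Losses = P_in − P_out = 9146 − 6950 = 2196 W

2200 W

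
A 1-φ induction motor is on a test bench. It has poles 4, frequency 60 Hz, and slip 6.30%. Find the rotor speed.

1687 rpm

n_s = 120f/p = 120×60/4 = 1800 rpm
n = n_s(1 − s) = 1800 × (1 − 0.063) = 1687 rpm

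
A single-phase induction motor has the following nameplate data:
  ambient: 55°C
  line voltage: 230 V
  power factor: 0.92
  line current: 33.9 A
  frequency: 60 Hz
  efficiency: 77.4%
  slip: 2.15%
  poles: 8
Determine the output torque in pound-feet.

P_in = V·I·cosφ = 230 × 33.9 × 0.92 = 7173 W
P_out = η·P_in = 0.774 × 7173 = 5552 W
n_s = 120×60/8 = 900 rpm; n = 900×(1−0.0215) = 881 rpm
ω = 2π×881/60 = 92.26 rad/s
τ = P_out/ω = 5552/92.26 = 60.18 N·m
In lb·ft: 60.18/1.356 = 44.4 lb·ft

44.4 lb·ft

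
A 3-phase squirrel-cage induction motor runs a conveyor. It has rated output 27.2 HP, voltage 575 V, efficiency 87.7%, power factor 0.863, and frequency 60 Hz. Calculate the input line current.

P_out = 27.2 × 746 = 20291 W
P_in = P_out / η = 20291 / 0.877 = 23137 W
I_L = P_in / (√3·V_L·cosφ) = 23137 / (1.732 × 575 × 0.863) = 26.9 A

26.9 A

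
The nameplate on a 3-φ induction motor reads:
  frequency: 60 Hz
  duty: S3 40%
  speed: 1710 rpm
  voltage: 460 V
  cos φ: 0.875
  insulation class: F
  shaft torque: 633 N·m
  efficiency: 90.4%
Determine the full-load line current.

ω = 2π×1710/60 = 179.1 rad/s; P_out = τω = 633 × 179.1 = 113370 W
P_in = P_out / η = 113370 / 0.904 = 125409 W
I_L = P_in / (√3·V_L·cosφ) = 125409 / (1.732 × 460 × 0.875) = 180 A

180 A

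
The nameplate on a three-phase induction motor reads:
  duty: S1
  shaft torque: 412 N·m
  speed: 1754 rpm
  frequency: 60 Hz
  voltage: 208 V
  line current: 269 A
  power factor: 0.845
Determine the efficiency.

ω = 2π × 1754/60 = 183.7 rad/s; P_out = τω = 412 × 183.7 = 75684 W
P_in = √3·V_L·I_L·cosφ = 1.732 × 208 × 269 × 0.845 = 81888 W
η = P_out / P_in = 75684 / 81888 = 0.924 = 92.4%

92.4 %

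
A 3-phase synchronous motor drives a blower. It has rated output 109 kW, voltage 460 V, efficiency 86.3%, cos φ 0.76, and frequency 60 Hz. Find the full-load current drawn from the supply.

P_out = 109 kW = 109000 W
P_in = P_out / η = 109000 / 0.863 = 126304 W
I_L = P_in / (√3·V_L·cosφ) = 126304 / (1.732 × 460 × 0.76) = 209 A

209 A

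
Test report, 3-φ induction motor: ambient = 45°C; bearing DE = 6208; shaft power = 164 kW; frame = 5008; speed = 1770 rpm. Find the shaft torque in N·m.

ω = 2π × 1770/60 = 185.4 rad/s
τ = P/ω = 164000/185.4 = 885 N·m

885 N·m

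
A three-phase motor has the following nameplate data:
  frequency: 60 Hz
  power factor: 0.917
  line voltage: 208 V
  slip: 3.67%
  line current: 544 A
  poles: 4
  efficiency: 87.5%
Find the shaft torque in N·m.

P_in = √3·V·I·cosφ = 1.732 × 208 × 544 × 0.917 = 179713 W
P_out = η·P_in = 0.875 × 179713 = 157249 W
n_s = 120×60/4 = 1800 rpm; n = 1800×(1−0.0367) = 1734 rpm
ω = 2π×1734/60 = 181.6 rad/s
τ = P_out/ω = 157249/181.6 = 866 N·m

866 N·m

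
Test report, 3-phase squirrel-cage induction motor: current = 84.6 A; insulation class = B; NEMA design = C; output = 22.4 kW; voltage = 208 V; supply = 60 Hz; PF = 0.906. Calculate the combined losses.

P_in = √3·V·I·cosφ = 1.732×208×84.6×0.906 = 27613 W
P_out = 22400 W
Losses = P_in − P_out = 27613 − 22400 = 5213 W

5210 W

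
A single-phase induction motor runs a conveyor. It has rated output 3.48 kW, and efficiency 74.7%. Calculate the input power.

4.66 kW

P_out = 3480 W
P_in = P_out/η = 3480/0.747 = 4659 W = 4.66 kW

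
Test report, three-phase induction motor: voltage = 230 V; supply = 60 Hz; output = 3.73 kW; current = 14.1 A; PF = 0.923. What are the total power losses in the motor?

P_in = √3·V·I·cosφ = 1.732×230×14.1×0.923 = 5184 W
P_out = 3730 W
Losses = P_in − P_out = 5184 − 3730 = 1454 W

1450 W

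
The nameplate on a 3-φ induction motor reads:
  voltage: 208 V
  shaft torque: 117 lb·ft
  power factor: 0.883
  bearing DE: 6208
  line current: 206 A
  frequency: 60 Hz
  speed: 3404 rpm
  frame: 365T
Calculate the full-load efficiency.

86.3 %

τ = 117 lb·ft × 1.356 = 158.7 N·m
ω = 2π × 3404/60 = 356.5 rad/s; P_out = τω = 158.7 × 356.5 = 56577 W
P_in = √3·V_L·I_L·cosφ = 1.732 × 208 × 206 × 0.883 = 65530 W
η = P_out / P_in = 56577 / 65530 = 0.863 = 86.3%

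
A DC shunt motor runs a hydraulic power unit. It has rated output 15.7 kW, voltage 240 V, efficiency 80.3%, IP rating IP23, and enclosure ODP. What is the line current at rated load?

81.5 A

P_out = 15.7 kW = 15700 W
P_in = P_out / η = 15700 / 0.803 = 19552 W
I = P_in / V = 19552 / 240 = 81.5 A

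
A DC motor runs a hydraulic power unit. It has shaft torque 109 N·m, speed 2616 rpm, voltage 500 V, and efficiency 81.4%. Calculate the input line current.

ω = 2π×2616/60 = 273.9 rad/s; P_out = τω = 109 × 273.9 = 29855 W
P_in = P_out / η = 29855 / 0.814 = 36677 W
I = P_in / V = 36677 / 500 = 73.4 A

73.4 A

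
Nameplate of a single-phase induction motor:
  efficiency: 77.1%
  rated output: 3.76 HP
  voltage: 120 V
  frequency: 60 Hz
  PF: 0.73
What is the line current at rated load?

41.5 A

P_out = 3.76 × 746 = 2805 W
P_in = P_out / η = 2805 / 0.771 = 3638 W
I = P_in / (V·cosφ) = 3638 / (120 × 0.73) = 41.5 A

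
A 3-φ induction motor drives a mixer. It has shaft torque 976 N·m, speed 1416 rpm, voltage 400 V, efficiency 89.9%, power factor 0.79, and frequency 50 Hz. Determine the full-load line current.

294 A

ω = 2π×1416/60 = 148.3 rad/s; P_out = τω = 976 × 148.3 = 144741 W
P_in = P_out / η = 144741 / 0.899 = 161002 W
I_L = P_in / (√3·V_L·cosφ) = 161002 / (1.732 × 400 × 0.79) = 294 A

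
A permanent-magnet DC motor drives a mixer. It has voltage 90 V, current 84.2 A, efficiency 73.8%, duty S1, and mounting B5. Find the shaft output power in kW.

5.59 kW

P_in = V·I = 90 × 84.2 = 7578 W
P_out = η·P_in = 0.738 × 7578 = 5593 W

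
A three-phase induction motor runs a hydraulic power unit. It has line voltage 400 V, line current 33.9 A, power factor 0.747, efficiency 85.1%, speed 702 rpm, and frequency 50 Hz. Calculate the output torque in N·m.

203 N·m

P_in = √3·V·I·cosφ = 1.732 × 400 × 33.9 × 0.747 = 17544 W
P_out = η·P_in = 0.851 × 17544 = 14930 W
n = 702 rpm
ω = 2π×702/60 = 73.51 rad/s
τ = P_out/ω = 14930/73.51 = 203 N·m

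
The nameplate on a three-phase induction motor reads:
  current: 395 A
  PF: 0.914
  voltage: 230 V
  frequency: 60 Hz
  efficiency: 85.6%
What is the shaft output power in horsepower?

P_in = √3·V·I·cosφ = 1.732 × 230 × 395 × 0.914 = 143820 W
P_out = η·P_in = 0.856 × 143820 = 123110 W
= 123110/746 = 165 HP

165 HP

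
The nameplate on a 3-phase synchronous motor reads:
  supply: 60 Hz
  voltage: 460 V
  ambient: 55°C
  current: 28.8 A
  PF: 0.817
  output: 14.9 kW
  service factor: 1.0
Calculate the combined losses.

P_in = √3·V·I·cosφ = 1.732×460×28.8×0.817 = 18747 W
P_out = 14900 W
Losses = P_in − P_out = 18747 − 14900 = 3847 W

3.85 kW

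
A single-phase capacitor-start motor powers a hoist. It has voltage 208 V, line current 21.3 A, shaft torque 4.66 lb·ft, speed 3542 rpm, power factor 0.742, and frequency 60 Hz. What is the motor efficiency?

τ = 4.66 lb·ft × 1.356 = 6.319 N·m
ω = 2π × 3542/60 = 370.9 rad/s; P_out = τω = 6.319 × 370.9 = 2344 W
P_in = V·I·cosφ = 208 × 21.3 × 0.742 = 3287 W
η = P_out / P_in = 2344 / 3287 = 0.713 = 71.3%

71.3 %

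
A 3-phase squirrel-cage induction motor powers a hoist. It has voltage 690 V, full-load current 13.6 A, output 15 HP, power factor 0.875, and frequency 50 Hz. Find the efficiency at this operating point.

78.7 %

P_out = 15 × 746 = 11190 W
P_in = √3·V_L·I_L·cosφ = 1.732 × 690 × 13.6 × 0.875 = 14221 W
η = P_out / P_in = 11190 / 14221 = 0.787 = 78.7%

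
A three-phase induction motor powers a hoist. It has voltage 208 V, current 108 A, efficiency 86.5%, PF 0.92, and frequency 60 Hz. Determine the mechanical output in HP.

41.5 HP

P_in = √3·V·I·cosφ = 1.732 × 208 × 108 × 0.92 = 35795 W
P_out = η·P_in = 0.865 × 35795 = 30963 W
= 30963/746 = 41.5 HP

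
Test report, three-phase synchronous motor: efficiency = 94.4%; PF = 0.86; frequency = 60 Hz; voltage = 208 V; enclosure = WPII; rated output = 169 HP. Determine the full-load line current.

431 A

P_out = 169 × 746 = 126074 W
P_in = P_out / η = 126074 / 0.944 = 133553 W
I_L = P_in / (√3·V_L·cosφ) = 133553 / (1.732 × 208 × 0.86) = 431 A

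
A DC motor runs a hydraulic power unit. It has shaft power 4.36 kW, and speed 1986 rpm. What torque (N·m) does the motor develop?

ω = 2π × 1986/60 = 208 rad/s
τ = P/ω = 4360/208 = 21 N·m

21 N·m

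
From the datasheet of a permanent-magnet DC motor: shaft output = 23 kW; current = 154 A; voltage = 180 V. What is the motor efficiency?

83.0 %

P_out = 23 kW = 23000 W
P_in = V·I = 180 × 154 = 27720 W
η = P_out / P_in = 23000 / 27720 = 0.830 = 83.0%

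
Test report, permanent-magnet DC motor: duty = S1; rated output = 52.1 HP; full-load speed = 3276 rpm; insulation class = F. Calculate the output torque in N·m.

P_out = 52.1 × 746 = 38867 W
ω = 2π × 3276/60 = 343.1 rad/s
τ = P_out/ω = 38867/343.1 = 113 N·m

113 N·m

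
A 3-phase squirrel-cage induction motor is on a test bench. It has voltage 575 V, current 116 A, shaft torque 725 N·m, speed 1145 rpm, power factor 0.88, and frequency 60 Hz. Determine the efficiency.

85.5 %

ω = 2π × 1145/60 = 119.9 rad/s; P_out = τω = 725 × 119.9 = 86928 W
P_in = √3·V_L·I_L·cosφ = 1.732 × 575 × 116 × 0.88 = 101661 W
η = P_out / P_in = 86928 / 101661 = 0.855 = 85.5%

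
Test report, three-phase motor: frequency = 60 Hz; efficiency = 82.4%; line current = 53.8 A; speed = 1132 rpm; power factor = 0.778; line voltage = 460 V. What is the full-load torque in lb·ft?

171 lb·ft

P_in = √3·V·I·cosφ = 1.732 × 460 × 53.8 × 0.778 = 33348 W
P_out = η·P_in = 0.824 × 33348 = 27479 W
n = 1132 rpm
ω = 2π×1132/60 = 118.5 rad/s
τ = P_out/ω = 27479/118.5 = 231.9 N·m
In lb·ft: 231.9/1.356 = 171 lb·ft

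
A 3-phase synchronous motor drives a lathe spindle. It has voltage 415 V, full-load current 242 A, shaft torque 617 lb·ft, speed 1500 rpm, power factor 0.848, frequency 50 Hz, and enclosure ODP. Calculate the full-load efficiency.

89.1 %

τ = 617 lb·ft × 1.356 = 836.7 N·m
ω = 2π × 1500/60 = 157.1 rad/s; P_out = τω = 836.7 × 157.1 = 131446 W
P_in = √3·V_L·I_L·cosφ = 1.732 × 415 × 242 × 0.848 = 147505 W
η = P_out / P_in = 131446 / 147505 = 0.891 = 89.1%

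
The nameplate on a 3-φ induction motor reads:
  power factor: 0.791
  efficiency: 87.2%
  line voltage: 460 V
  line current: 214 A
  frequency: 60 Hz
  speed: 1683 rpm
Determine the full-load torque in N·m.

667 N·m

P_in = √3·V·I·cosφ = 1.732 × 460 × 214 × 0.791 = 134864 W
P_out = η·P_in = 0.872 × 134864 = 117601 W
n = 1683 rpm
ω = 2π×1683/60 = 176.2 rad/s
τ = P_out/ω = 117601/176.2 = 667 N·m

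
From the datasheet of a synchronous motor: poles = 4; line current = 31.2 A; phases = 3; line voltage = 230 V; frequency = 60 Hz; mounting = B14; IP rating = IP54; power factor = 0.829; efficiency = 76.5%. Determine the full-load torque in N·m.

P_in = √3·V·I·cosφ = 1.732 × 230 × 31.2 × 0.829 = 10304 W
P_out = η·P_in = 0.765 × 10304 = 7883 W
n = n_s = 120×60/4 = 1800 rpm (synchronous)
ω = 2π×1800/60 = 188.5 rad/s
τ = P_out/ω = 7883/188.5 = 41.8 N·m

41.8 N·m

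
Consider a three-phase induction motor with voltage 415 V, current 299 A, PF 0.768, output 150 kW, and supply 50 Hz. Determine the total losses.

P_in = √3·V·I·cosφ = 1.732×415×299×0.768 = 165055 W
P_out = 150000 W
Losses = P_in − P_out = 165055 − 150000 = 15055 W

15100 W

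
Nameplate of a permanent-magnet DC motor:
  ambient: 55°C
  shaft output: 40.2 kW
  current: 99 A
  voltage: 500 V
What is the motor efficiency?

P_out = 40.2 kW = 40200 W
P_in = V·I = 500 × 99 = 49500 W
η = P_out / P_in = 40200 / 49500 = 0.812 = 81.2%

81.2 %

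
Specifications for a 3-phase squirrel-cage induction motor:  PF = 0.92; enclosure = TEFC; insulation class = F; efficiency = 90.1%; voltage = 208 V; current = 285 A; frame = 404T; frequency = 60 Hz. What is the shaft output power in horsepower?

P_in = √3·V·I·cosφ = 1.732 × 208 × 285 × 0.92 = 94459 W
P_out = η·P_in = 0.901 × 94459 = 85108 W
= 85108/746 = 114 HP

114 HP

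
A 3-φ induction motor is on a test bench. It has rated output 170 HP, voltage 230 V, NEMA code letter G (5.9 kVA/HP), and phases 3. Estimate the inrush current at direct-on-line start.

S_LR = 5.9 × 170 = 1003 kVA
I_LR = S_LR/(√3·V_L) = 1003000/(1.732×230) = 2520 A

2520 A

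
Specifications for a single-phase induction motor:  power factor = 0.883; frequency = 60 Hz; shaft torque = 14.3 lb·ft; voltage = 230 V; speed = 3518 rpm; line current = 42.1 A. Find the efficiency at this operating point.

83.5 %

τ = 14.3 lb·ft × 1.356 = 19.39 N·m
ω = 2π × 3518/60 = 368.4 rad/s; P_out = τω = 19.39 × 368.4 = 7143 W
P_in = V·I·cosφ = 230 × 42.1 × 0.883 = 8550 W
η = P_out / P_in = 7143 / 8550 = 0.835 = 83.5%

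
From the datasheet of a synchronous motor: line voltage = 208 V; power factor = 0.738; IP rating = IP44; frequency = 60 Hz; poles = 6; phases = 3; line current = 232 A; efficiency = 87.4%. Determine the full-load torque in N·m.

P_in = √3·V·I·cosφ = 1.732 × 208 × 232 × 0.738 = 61682 W
P_out = η·P_in = 0.874 × 61682 = 53910 W
n = n_s = 120×60/6 = 1200 rpm (synchronous)
ω = 2π×1200/60 = 125.7 rad/s
τ = P_out/ω = 53910/125.7 = 429 N·m

429 N·m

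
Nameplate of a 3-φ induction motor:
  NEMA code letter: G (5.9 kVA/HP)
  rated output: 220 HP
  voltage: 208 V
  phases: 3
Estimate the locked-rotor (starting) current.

S_LR = 5.9 × 220 = 1298 kVA
I_LR = S_LR/(√3·V_L) = 1298000/(1.732×208) = 3600 A

3600 A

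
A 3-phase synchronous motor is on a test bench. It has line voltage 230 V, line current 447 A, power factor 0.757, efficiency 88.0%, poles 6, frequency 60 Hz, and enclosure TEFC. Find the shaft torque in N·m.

944 N·m

P_in = √3·V·I·cosφ = 1.732 × 230 × 447 × 0.757 = 134797 W
P_out = η·P_in = 0.88 × 134797 = 118621 W
n = n_s = 120×60/6 = 1200 rpm (synchronous)
ω = 2π×1200/60 = 125.7 rad/s
τ = P_out/ω = 118621/125.7 = 944 N·m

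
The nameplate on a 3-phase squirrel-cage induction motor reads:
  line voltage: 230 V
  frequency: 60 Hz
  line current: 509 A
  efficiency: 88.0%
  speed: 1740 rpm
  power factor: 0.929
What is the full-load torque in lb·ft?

671 lb·ft

P_in = √3·V·I·cosφ = 1.732 × 230 × 509 × 0.929 = 188369 W
P_out = η·P_in = 0.88 × 188369 = 165765 W
n = 1740 rpm
ω = 2π×1740/60 = 182.2 rad/s
τ = P_out/ω = 165765/182.2 = 909.8 N·m
In lb·ft: 909.8/1.356 = 671 lb·ft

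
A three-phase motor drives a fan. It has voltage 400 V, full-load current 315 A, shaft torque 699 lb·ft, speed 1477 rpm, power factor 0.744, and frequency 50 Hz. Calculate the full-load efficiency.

90.3 %

τ = 699 lb·ft × 1.356 = 947.8 N·m
ω = 2π × 1477/60 = 154.7 rad/s; P_out = τω = 947.8 × 154.7 = 146625 W
P_in = √3·V_L·I_L·cosφ = 1.732 × 400 × 315 × 0.744 = 162365 W
η = P_out / P_in = 146625 / 162365 = 0.903 = 90.3%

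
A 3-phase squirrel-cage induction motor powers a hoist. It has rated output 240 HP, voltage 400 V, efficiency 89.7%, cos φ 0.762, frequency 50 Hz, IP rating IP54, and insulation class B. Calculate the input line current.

P_out = 240 × 746 = 179040 W
P_in = P_out / η = 179040 / 0.897 = 199599 W
I_L = P_in / (√3·V_L·cosφ) = 199599 / (1.732 × 400 × 0.762) = 378 A

378 A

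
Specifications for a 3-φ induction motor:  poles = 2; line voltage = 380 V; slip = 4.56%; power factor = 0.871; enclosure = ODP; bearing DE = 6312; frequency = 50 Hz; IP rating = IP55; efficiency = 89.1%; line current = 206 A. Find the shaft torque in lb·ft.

P_in = √3·V·I·cosφ = 1.732 × 380 × 206 × 0.871 = 118091 W
P_out = η·P_in = 0.891 × 118091 = 105219 W
n_s = 120×50/2 = 3000 rpm; n = 3000×(1−0.0456) = 2863 rpm
ω = 2π×2863/60 = 299.8 rad/s
τ = P_out/ω = 105219/299.8 = 351 N·m
In lb·ft: 351/1.356 = 259 lb·ft

259 lb·ft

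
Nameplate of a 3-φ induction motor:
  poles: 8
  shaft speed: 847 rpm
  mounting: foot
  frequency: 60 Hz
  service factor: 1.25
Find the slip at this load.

n_s = 120f/p = 120×60/8 = 900 rpm
s = (n_s − n)/n_s = (900 − 847)/900 = 0.0589

5.89 %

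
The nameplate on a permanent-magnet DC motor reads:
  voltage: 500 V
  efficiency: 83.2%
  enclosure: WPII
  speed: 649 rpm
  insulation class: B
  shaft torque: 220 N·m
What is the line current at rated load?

35.9 A

ω = 2π×649/60 = 67.96 rad/s; P_out = τω = 220 × 67.96 = 14951 W
P_in = P_out / η = 14951 / 0.832 = 17970 W
I = P_in / V = 17970 / 500 = 35.9 A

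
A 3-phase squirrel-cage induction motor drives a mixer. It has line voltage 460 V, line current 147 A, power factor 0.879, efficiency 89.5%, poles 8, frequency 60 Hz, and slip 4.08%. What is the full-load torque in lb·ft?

752 lb·ft

P_in = √3·V·I·cosφ = 1.732 × 460 × 147 × 0.879 = 102947 W
P_out = η·P_in = 0.895 × 102947 = 92138 W
n_s = 120×60/8 = 900 rpm; n = 900×(1−0.0408) = 863 rpm
ω = 2π×863/60 = 90.37 rad/s
τ = P_out/ω = 92138/90.37 = 1020 N·m
In lb·ft: 1020/1.356 = 752 lb·ft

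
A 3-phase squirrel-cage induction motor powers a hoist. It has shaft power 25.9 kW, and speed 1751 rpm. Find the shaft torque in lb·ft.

ω = 2π × 1751/60 = 183.4 rad/s
τ = P/ω = 25900/183.4 = 141.2 N·m
In lb·ft: 141.2/1.356 = 104 lb·ft

104 lb·ft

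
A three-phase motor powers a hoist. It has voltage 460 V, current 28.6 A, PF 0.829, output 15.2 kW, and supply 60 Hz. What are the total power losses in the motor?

3.69 kW

P_in = √3·V·I·cosφ = 1.732×460×28.6×0.829 = 18890 W
P_out = 15200 W
Losses = P_in − P_out = 18890 − 15200 = 3690 W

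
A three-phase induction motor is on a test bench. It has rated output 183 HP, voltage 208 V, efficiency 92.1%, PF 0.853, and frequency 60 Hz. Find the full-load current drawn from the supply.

P_out = 183 × 746 = 136518 W
P_in = P_out / η = 136518 / 0.921 = 148228 W
I_L = P_in / (√3·V_L·cosφ) = 148228 / (1.732 × 208 × 0.853) = 482 A

482 A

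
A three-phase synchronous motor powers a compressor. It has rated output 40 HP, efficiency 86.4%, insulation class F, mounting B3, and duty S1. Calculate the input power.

34.5 kW

P_out = 40 × 746 = 29840 W
P_in = P_out/η = 29840/0.864 = 34537 W = 34.5 kW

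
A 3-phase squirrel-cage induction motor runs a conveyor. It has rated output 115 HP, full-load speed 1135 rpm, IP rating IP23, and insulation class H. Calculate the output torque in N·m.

722 N·m

P_out = 115 × 746 = 85790 W
ω = 2π × 1135/60 = 118.9 rad/s
τ = P_out/ω = 85790/118.9 = 722 N·m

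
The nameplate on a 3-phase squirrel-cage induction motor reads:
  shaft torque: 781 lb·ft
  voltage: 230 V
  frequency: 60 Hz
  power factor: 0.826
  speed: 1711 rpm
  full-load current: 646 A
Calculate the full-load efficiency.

τ = 781 lb·ft × 1.356 = 1059 N·m
ω = 2π × 1711/60 = 179.2 rad/s; P_out = τω = 1059 × 179.2 = 189773 W
P_in = √3·V_L·I_L·cosφ = 1.732 × 230 × 646 × 0.826 = 212563 W
η = P_out / P_in = 189773 / 212563 = 0.893 = 89.3%

89.3 %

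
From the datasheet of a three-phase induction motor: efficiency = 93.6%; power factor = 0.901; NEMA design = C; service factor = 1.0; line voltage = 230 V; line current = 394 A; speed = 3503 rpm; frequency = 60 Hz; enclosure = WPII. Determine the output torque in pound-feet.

P_in = √3·V·I·cosφ = 1.732 × 230 × 394 × 0.901 = 141415 W
P_out = η·P_in = 0.936 × 141415 = 132364 W
n = 3503 rpm
ω = 2π×3503/60 = 366.8 rad/s
τ = P_out/ω = 132364/366.8 = 360.9 N·m
In lb·ft: 360.9/1.356 = 266 lb·ft

266 lb·ft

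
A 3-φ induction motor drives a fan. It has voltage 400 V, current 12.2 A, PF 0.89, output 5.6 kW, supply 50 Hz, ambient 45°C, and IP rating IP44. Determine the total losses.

P_in = √3·V·I·cosφ = 1.732×400×12.2×0.89 = 7522 W
P_out = 5600 W
Losses = P_in − P_out = 7522 − 5600 = 1922 W

1.92 kW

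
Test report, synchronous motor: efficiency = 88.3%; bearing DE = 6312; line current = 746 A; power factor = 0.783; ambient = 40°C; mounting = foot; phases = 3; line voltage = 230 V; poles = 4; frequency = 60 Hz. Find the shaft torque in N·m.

1090 N·m

P_in = √3·V·I·cosφ = 1.732 × 230 × 746 × 0.783 = 232689 W
P_out = η·P_in = 0.883 × 232689 = 205464 W
n = n_s = 120×60/4 = 1800 rpm (synchronous)
ω = 2π×1800/60 = 188.5 rad/s
τ = P_out/ω = 205464/188.5 = 1090 N·m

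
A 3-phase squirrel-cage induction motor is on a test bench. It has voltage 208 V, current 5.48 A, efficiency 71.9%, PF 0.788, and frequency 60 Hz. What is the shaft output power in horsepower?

P_in = √3·V·I·cosφ = 1.732 × 208 × 5.48 × 0.788 = 1556 W
P_out = η·P_in = 0.719 × 1556 = 1119 W
= 1119/746 = 1.5 HP

1.5 HP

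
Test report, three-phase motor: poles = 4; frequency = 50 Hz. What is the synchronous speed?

1500 rpm

n_s = 120f/p = 120×50/4 = 1500 rpm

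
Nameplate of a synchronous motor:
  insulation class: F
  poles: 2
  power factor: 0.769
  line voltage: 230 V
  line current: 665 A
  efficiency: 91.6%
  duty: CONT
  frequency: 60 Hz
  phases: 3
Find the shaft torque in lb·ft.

P_in = √3·V·I·cosφ = 1.732 × 230 × 665 × 0.769 = 203715 W
P_out = η·P_in = 0.916 × 203715 = 186603 W
n = n_s = 120×60/2 = 3600 rpm (synchronous)
ω = 2π×3600/60 = 377 rad/s
τ = P_out/ω = 186603/377 = 495 N·m
In lb·ft: 495/1.356 = 365 lb·ft

365 lb·ft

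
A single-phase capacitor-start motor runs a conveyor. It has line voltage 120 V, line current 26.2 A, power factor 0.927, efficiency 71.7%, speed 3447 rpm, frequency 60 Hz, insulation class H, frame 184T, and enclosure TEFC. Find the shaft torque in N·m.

5.79 N·m

P_in = V·I·cosφ = 120 × 26.2 × 0.927 = 2914 W
P_out = η·P_in = 0.717 × 2914 = 2089 W
n = 3447 rpm
ω = 2π×3447/60 = 361 rad/s
τ = P_out/ω = 2089/361 = 5.79 N·m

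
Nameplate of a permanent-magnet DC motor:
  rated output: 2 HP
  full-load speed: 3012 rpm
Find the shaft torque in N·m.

4.73 N·m

P_out = 2 × 746 = 1492 W
ω = 2π × 3012/60 = 315.4 rad/s
τ = P_out/ω = 1492/315.4 = 4.73 N·m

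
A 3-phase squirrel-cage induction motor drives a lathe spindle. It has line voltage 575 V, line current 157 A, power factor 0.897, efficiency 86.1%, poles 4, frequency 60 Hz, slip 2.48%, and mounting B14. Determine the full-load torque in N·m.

657 N·m

P_in = √3·V·I·cosφ = 1.732 × 575 × 157 × 0.897 = 140252 W
P_out = η·P_in = 0.861 × 140252 = 120757 W
n_s = 120×60/4 = 1800 rpm; n = 1800×(1−0.0248) = 1755 rpm
ω = 2π×1755/60 = 183.8 rad/s
τ = P_out/ω = 120757/183.8 = 657 N·m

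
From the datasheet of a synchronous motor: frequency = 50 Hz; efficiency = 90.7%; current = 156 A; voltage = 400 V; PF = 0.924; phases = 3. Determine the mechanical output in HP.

121 HP

P_in = √3·V·I·cosφ = 1.732 × 400 × 156 × 0.924 = 99863 W
P_out = η·P_in = 0.907 × 99863 = 90576 W
= 90576/746 = 121 HP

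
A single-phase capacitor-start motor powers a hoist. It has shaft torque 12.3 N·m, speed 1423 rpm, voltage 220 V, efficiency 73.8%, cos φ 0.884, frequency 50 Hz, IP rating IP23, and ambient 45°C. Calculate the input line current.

12.8 A

ω = 2π×1423/60 = 149 rad/s; P_out = τω = 12.3 × 149 = 1833 W
P_in = P_out / η = 1833 / 0.738 = 2484 W
I = P_in / (V·cosφ) = 2484 / (220 × 0.884) = 12.8 A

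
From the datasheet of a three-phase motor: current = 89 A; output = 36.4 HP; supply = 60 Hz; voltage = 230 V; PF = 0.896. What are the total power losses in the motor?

4.61 kW

P_in = √3·V·I·cosφ = 1.732×230×89×0.896 = 31767 W
P_out = 36.4×746 = 27154 W
Losses = P_in − P_out = 31767 − 27154 = 4613 W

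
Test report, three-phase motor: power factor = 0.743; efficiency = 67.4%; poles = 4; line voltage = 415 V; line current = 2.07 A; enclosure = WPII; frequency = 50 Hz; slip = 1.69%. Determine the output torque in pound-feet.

3.56 lb·ft

P_in = √3·V·I·cosφ = 1.732 × 415 × 2.07 × 0.743 = 1105 W
P_out = η·P_in = 0.674 × 1105 = 745 W
n_s = 120×50/4 = 1500 rpm; n = 1500×(1−0.0169) = 1475 rpm
ω = 2π×1475/60 = 154.5 rad/s
τ = P_out/ω = 745/154.5 = 4.822 N·m
In lb·ft: 4.822/1.356 = 3.56 lb·ft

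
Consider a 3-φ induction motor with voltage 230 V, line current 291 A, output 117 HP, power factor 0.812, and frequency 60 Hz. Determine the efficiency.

92.7 %

P_out = 117 × 746 = 87282 W
P_in = √3·V_L·I_L·cosφ = 1.732 × 230 × 291 × 0.812 = 94129 W
η = P_out / P_in = 87282 / 94129 = 0.927 = 92.7%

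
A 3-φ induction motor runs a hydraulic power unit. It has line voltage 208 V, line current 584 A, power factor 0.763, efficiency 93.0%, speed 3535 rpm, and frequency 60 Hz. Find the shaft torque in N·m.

P_in = √3·V·I·cosφ = 1.732 × 208 × 584 × 0.763 = 160527 W
P_out = η·P_in = 0.93 × 160527 = 149290 W
n = 3535 rpm
ω = 2π×3535/60 = 370.2 rad/s
τ = P_out/ω = 149290/370.2 = 403 N·m

403 N·m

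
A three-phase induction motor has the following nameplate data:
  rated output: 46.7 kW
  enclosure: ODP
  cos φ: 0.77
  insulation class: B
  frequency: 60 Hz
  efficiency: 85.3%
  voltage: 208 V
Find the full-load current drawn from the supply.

P_out = 46.7 kW = 46700 W
P_in = P_out / η = 46700 / 0.853 = 54748 W
I_L = P_in / (√3·V_L·cosφ) = 54748 / (1.732 × 208 × 0.77) = 197 A

197 A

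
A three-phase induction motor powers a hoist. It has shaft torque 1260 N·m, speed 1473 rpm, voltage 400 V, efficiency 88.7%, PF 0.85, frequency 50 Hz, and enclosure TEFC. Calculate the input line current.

ω = 2π×1473/60 = 154.3 rad/s; P_out = τω = 1260 × 154.3 = 194418 W
P_in = P_out / η = 194418 / 0.887 = 219186 W
I_L = P_in / (√3·V_L·cosφ) = 219186 / (1.732 × 400 × 0.85) = 372 A

372 A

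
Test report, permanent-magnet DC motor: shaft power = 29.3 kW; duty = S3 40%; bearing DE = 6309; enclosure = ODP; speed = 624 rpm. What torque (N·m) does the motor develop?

ω = 2π × 624/60 = 65.35 rad/s
τ = P/ω = 29300/65.35 = 448 N·m

448 N·m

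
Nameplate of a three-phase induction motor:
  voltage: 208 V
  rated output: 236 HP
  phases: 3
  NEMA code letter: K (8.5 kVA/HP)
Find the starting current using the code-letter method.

S_LR = 8.5 × 236 = 2006 kVA
I_LR = S_LR/(√3·V_L) = 2006000/(1.732×208) = 5570 A

5570 A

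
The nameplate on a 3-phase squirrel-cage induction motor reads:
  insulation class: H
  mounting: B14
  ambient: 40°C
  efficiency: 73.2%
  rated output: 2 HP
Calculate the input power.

2.04 kW

P_out = 2 × 746 = 1492 W
P_in = P_out/η = 1492/0.732 = 2038 W = 2.04 kW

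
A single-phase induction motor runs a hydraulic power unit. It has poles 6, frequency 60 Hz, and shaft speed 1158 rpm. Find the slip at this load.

n_s = 120f/p = 120×60/6 = 1200 rpm
s = (n_s − n)/n_s = (1200 − 1158)/1200 = 0.0350

3.5 %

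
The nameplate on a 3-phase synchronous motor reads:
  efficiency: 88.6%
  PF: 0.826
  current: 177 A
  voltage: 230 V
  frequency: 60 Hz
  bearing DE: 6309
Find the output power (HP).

P_in = √3·V·I·cosφ = 1.732 × 230 × 177 × 0.826 = 58241 W
P_out = η·P_in = 0.886 × 58241 = 51602 W
= 51602/746 = 69.2 HP

69.2 HP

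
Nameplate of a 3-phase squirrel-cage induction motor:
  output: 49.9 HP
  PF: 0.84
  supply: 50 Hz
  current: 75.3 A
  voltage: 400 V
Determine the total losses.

P_in = √3·V·I·cosφ = 1.732×400×75.3×0.84 = 43821 W
P_out = 49.9×746 = 37225 W
Losses = P_in − P_out = 43821 − 37225 = 6596 W

6600 W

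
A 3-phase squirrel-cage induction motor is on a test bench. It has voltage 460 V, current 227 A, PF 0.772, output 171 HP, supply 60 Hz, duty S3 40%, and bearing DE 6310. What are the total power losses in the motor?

12.1 kW

P_in = √3·V·I·cosφ = 1.732×460×227×0.772 = 139620 W
P_out = 171×746 = 127566 W
Losses = P_in − P_out = 139620 − 127566 = 12054 W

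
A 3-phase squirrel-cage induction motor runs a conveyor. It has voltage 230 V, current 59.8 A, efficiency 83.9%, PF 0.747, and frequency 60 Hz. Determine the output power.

P_in = √3·V·I·cosφ = 1.732 × 230 × 59.8 × 0.747 = 17795 W
P_out = η·P_in = 0.839 × 17795 = 14930 W

14.9 kW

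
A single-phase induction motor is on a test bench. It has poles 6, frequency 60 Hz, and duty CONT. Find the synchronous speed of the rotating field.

1200 rpm

n_s = 120f/p = 120×60/6 = 1200 rpm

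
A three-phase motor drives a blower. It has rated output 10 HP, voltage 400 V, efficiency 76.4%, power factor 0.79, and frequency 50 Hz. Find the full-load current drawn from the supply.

17.8 A

P_out = 10 × 746 = 7460 W
P_in = P_out / η = 7460 / 0.764 = 9764 W
I_L = P_in / (√3·V_L·cosφ) = 9764 / (1.732 × 400 × 0.79) = 17.8 A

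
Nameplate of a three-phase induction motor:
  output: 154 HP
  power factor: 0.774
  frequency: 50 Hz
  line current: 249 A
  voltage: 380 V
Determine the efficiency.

90.6 %

P_out = 154 × 746 = 114884 W
P_in = √3·V_L·I_L·cosφ = 1.732 × 380 × 249 × 0.774 = 126845 W
η = P_out / P_in = 114884 / 126845 = 0.906 = 90.6%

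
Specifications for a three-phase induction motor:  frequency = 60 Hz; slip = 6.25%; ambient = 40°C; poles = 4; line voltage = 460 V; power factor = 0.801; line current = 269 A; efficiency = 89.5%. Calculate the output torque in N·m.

P_in = √3·V·I·cosφ = 1.732 × 460 × 269 × 0.801 = 171668 W
P_out = η·P_in = 0.895 × 171668 = 153643 W
n_s = 120×60/4 = 1800 rpm; n = 1800×(1−0.0625) = 1688 rpm
ω = 2π×1688/60 = 176.8 rad/s
τ = P_out/ω = 153643/176.8 = 869 N·m

869 N·m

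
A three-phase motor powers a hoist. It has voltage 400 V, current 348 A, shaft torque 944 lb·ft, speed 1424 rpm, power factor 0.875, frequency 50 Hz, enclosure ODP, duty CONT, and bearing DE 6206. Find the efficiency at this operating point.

τ = 944 lb·ft × 1.356 = 1280 N·m
ω = 2π × 1424/60 = 149.1 rad/s; P_out = τω = 1280 × 149.1 = 190848 W
P_in = √3·V_L·I_L·cosφ = 1.732 × 400 × 348 × 0.875 = 210958 W
η = P_out / P_in = 190848 / 210958 = 0.905 = 90.5%

90.5 %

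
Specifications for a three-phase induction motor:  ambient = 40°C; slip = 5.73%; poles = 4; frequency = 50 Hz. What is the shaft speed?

1414 rpm

n_s = 120f/p = 120×50/4 = 1500 rpm
n = n_s(1 − s) = 1500 × (1 − 0.0573) = 1414 rpm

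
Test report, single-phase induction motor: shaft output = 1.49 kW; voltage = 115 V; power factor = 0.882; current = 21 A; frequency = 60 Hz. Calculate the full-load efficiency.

P_out = 1.49 kW = 1490 W
P_in = V·I·cosφ = 115 × 21 × 0.882 = 2130 W
η = P_out / P_in = 1490 / 2130 = 0.700 = 70.0%

70.0 %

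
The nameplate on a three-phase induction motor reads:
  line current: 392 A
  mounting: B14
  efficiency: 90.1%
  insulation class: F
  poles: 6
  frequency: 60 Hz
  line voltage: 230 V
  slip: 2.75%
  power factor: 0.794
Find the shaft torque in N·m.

914 N·m

P_in = √3·V·I·cosφ = 1.732 × 230 × 392 × 0.794 = 123989 W
P_out = η·P_in = 0.901 × 123989 = 111714 W
n_s = 120×60/6 = 1200 rpm; n = 1200×(1−0.0275) = 1167 rpm
ω = 2π×1167/60 = 122.2 rad/s
τ = P_out/ω = 111714/122.2 = 914 N·m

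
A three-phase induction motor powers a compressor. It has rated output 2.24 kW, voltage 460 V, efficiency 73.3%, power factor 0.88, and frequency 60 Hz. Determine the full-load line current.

4.36 A

P_out = 2.24 kW = 2240 W
P_in = P_out / η = 2240 / 0.733 = 3056 W
I_L = P_in / (√3·V_L·cosφ) = 3056 / (1.732 × 460 × 0.88) = 4.36 A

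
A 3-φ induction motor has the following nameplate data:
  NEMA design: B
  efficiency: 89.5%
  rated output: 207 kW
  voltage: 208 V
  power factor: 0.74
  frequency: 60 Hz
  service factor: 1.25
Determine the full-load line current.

P_out = 207 kW = 207000 W
P_in = P_out / η = 207000 / 0.895 = 231285 W
I_L = P_in / (√3·V_L·cosφ) = 231285 / (1.732 × 208 × 0.74) = 868 A

868 A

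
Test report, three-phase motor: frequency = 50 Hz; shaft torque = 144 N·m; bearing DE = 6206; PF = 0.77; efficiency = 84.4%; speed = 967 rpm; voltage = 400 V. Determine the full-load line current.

ω = 2π×967/60 = 101.3 rad/s; P_out = τω = 144 × 101.3 = 14587 W
P_in = P_out / η = 14587 / 0.844 = 17283 W
I_L = P_in / (√3·V_L·cosφ) = 17283 / (1.732 × 400 × 0.77) = 32.4 A

32.4 A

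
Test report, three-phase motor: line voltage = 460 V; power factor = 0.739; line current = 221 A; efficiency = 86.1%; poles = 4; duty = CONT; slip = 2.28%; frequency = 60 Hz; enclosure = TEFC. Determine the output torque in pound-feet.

P_in = √3·V·I·cosφ = 1.732 × 460 × 221 × 0.739 = 130120 W
P_out = η·P_in = 0.861 × 130120 = 112033 W
n_s = 120×60/4 = 1800 rpm; n = 1800×(1−0.0228) = 1759 rpm
ω = 2π×1759/60 = 184.2 rad/s
τ = P_out/ω = 112033/184.2 = 608.2 N·m
In lb·ft: 608.2/1.356 = 449 lb·ft

449 lb·ft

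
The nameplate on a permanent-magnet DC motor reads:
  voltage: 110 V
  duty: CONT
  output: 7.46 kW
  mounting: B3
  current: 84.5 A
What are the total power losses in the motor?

P_in = V·I = 110×84.5 = 9295 W
P_out = 7460 W
Losses = P_in − P_out = 9295 − 7460 = 1835 W

1.84 kW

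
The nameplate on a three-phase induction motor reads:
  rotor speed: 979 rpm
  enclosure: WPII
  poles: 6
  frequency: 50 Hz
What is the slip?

2.1 %

n_s = 120f/p = 120×50/6 = 1000 rpm
s = (n_s − n)/n_s = (1000 − 979)/1000 = 0.0210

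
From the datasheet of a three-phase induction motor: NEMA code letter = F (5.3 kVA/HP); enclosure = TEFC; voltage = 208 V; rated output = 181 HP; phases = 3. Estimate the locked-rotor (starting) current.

2660 A

S_LR = 5.3 × 181 = 959.3 kVA
I_LR = S_LR/(√3·V_L) = 959300/(1.732×208) = 2660 A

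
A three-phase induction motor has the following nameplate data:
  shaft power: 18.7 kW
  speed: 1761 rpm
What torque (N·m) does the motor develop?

ω = 2π × 1761/60 = 184.4 rad/s
τ = P/ω = 18700/184.4 = 101 N·m

101 N·m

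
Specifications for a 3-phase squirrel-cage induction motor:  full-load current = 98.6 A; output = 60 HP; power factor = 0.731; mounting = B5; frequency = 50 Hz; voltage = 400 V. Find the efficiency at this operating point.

89.6 %

P_out = 60 × 746 = 44760 W
P_in = √3·V_L·I_L·cosφ = 1.732 × 400 × 98.6 × 0.731 = 49935 W
η = P_out / P_in = 44760 / 49935 = 0.896 = 89.6%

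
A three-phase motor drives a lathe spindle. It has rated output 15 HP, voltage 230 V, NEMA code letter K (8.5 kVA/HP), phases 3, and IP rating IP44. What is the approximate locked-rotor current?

S_LR = 8.5 × 15 = 127.5 kVA
I_LR = S_LR/(√3·V_L) = 127500/(1.732×230) = 320 A

320 A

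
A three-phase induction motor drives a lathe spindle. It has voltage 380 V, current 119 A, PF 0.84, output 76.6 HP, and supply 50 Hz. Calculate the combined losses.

8.65 kW

P_in = √3·V·I·cosφ = 1.732×380×119×0.84 = 65790 W
P_out = 76.6×746 = 57144 W
Losses = P_in − P_out = 65790 − 57144 = 8646 W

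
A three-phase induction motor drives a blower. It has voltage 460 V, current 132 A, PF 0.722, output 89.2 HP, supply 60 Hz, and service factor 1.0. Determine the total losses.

9390 W

P_in = √3·V·I·cosφ = 1.732×460×132×0.722 = 75931 W
P_out = 89.2×746 = 66543 W
Losses = P_in − P_out = 75931 − 66543 = 9388 W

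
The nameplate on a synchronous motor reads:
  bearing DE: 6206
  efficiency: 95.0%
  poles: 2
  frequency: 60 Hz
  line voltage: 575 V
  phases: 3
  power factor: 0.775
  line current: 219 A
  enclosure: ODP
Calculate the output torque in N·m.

P_in = √3·V·I·cosφ = 1.732 × 575 × 219 × 0.775 = 169029 W
P_out = η·P_in = 0.95 × 169029 = 160578 W
n = n_s = 120×60/2 = 3600 rpm (synchronous)
ω = 2π×3600/60 = 377 rad/s
τ = P_out/ω = 160578/377 = 426 N·m

426 N·m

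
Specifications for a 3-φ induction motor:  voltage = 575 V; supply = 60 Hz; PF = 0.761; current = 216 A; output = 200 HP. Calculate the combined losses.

14500 W

P_in = √3·V·I·cosφ = 1.732×575×216×0.761 = 163702 W
P_out = 200×746 = 149200 W
Losses = P_in − P_out = 163702 − 149200 = 14502 W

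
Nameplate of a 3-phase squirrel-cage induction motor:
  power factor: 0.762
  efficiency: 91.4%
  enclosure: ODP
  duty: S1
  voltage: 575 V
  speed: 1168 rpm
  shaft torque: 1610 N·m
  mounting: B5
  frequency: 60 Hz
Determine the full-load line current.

ω = 2π×1168/60 = 122.3 rad/s; P_out = τω = 1610 × 122.3 = 196903 W
P_in = P_out / η = 196903 / 0.914 = 215430 W
I_L = P_in / (√3·V_L·cosφ) = 215430 / (1.732 × 575 × 0.762) = 284 A

284 A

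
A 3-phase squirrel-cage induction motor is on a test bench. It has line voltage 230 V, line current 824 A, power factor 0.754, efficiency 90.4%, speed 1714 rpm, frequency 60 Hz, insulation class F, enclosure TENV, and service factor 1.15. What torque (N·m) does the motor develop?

1250 N·m

P_in = √3·V·I·cosφ = 1.732 × 230 × 824 × 0.754 = 247499 W
P_out = η·P_in = 0.904 × 247499 = 223739 W
n = 1714 rpm
ω = 2π×1714/60 = 179.5 rad/s
τ = P_out/ω = 223739/179.5 = 1250 N·m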